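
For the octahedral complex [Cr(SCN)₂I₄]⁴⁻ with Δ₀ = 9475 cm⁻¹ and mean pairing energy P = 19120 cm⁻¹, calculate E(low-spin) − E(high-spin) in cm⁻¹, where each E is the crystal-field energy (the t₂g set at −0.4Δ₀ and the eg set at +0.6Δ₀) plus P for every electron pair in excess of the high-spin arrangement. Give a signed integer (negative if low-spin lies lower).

Ligand charges: 2×(-1) from SCN⁻ and 4×(-1) from I⁻ sum to -6; with overall charge -4, Cr is +2.
Cr is in group 6, so Cr²⁺ is d⁴ (6 − 2 = 4).
High-spin: t₂g³ eg¹, CFSE = -0.6Δ₀ = -5685 cm⁻¹.
Low-spin t₂g⁴ eg⁰ gives -1.6Δ₀ = -15160 cm⁻¹, but forming 1 extra pair costs 1P = 19120 cm⁻¹, so E(LS) = -15160 + 19120 = 3960 cm⁻¹.
The difference is 3960 − (-5685) = 9645 cm⁻¹, so high-spin lies lower.

9645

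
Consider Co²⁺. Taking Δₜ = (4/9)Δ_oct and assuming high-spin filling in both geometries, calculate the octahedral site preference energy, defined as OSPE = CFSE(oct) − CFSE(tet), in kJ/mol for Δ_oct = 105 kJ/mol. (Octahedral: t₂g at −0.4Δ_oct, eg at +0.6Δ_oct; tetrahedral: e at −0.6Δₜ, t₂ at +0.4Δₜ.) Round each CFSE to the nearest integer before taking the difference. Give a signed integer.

-28

Co sits in group 9; removing 2 electrons leaves Co²⁺ with 9 − 2 = 7 d electrons.
Octahedral (high-spin): t2g^5 e_g^2, CFSE = 5(−0.4) + 2(+0.6) = -0.8Δ_oct = -0.8 × 105 = -84 kJ/mol.
Tetrahedral: e^4 t2^3, CFSE = 4(−0.6) + 3(+0.4) = -1.2Δₜ = -1.2 × (4/9) × 105 = -56 kJ/mol.
OSPE = -84 − (-56) = -28 kJ/mol.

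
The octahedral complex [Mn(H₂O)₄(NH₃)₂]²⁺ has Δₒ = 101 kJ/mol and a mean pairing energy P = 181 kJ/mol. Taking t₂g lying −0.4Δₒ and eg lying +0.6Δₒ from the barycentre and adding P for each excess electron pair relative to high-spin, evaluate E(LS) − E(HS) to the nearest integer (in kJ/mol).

160

Ligand charges: 4×(+0) from H₂O and 2×(+0) from NH₃ sum to +0; with overall charge +2, Mn is +2.
Group 7 minus oxidation state +2 gives a d⁵ configuration for Mn²⁺.
In the high-spin limit (t₂g³ eg²) the orbital term is 0.0Δₒ = 0 kJ/mol, with no excess pairing.
Low-spin t₂g⁵ eg⁰ gives -2.0Δₒ = -202 kJ/mol, but forming 2 extra pairs costs 2P = 362 kJ/mol, so E(LS) = -202 + 362 = 160 kJ/mol.
The difference is 160 − (0) = 160 kJ/mol, so high-spin lies lower.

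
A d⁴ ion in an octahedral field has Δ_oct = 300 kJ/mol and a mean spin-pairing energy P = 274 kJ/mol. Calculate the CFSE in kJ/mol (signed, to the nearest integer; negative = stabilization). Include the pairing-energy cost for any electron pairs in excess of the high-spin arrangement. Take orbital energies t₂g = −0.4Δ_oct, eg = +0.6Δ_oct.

Here Δ_oct > P (300 > 274), so the low-spin state is favoured.
Configuration: t₂g⁴ eg⁰.
Orbital CFSE = -1.6Δ_oct = -1.6 × 300 = -480 kJ/mol.
Excess pairs vs high-spin: 1 − 0 = 1; pairing cost = +274 kJ/mol.
Net CFSE = -480 + 274 = -206 kJ/mol.

-206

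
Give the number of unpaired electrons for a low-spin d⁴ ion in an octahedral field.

2

Configuration: t₂g⁴ eg⁰, giving 2 unpaired electrons.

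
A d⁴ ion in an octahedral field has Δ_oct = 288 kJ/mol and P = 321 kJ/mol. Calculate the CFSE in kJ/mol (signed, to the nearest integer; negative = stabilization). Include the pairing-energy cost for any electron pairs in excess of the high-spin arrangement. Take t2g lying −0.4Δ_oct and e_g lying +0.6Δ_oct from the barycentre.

Δ_oct < P, so pairing is avoided: the ground state is high-spin.
That gives t2g^3 e_g^1.
Orbital CFSE = -0.6Δ_oct = -0.6 × 288 = -173 kJ/mol.
High-spin has no excess pairs, so no pairing correction applies.

-173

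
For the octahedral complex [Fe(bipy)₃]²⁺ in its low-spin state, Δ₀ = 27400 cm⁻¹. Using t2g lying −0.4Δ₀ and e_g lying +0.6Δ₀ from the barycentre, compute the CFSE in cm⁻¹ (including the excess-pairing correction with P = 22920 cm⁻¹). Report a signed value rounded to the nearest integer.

bipy is neutral, so the +2 overall charge sits on Fe: oxidation state +2.
Fe sits in group 8; removing 2 electrons leaves Fe²⁺ with 8 − 2 = 6 d electrons.
Electron filling gives t2g^6 e_g^0.
The orbital stabilization is -2.4Δ₀ = -2.4 × 27400 = -65760 cm⁻¹.
Relative to high-spin t2g^4 e_g^2 (1 paired), the low-spin configuration has 2 additional pairs, contributing +2 × 22920 = +45840 cm⁻¹.
Overall CFSE = -65760 + 45840 = -19920 cm⁻¹.

-19920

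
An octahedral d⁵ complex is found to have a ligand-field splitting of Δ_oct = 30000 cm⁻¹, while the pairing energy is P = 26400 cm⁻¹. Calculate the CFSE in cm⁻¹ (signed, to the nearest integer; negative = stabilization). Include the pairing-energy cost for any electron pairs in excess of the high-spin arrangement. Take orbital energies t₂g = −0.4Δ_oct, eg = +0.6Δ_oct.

-7200

With Δ_oct > P the complex is low-spin.
That gives t₂g⁵ eg⁰.
Orbital CFSE = -2.0Δ_oct = -2.0 × 30000 = -60000 cm⁻¹.
Excess pairs vs high-spin: 2 − 0 = 2; pairing cost = +52800 cm⁻¹.
Net CFSE = -60000 + 52800 = -7200 cm⁻¹.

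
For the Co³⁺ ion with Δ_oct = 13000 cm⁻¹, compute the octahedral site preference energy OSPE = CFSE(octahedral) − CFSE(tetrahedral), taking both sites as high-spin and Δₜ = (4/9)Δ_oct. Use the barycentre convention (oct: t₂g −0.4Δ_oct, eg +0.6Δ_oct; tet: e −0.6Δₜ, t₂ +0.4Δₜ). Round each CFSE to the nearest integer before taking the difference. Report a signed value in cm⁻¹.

-1733

Group 9 minus oxidation state +3 gives a d⁶ configuration for Co³⁺.
Octahedral high-spin t2g^4 e_g^2: CFSE = -0.4 × 13000 = -5200 cm⁻¹.
Tetrahedral e^3 t2^3 gives -0.6Δₜ = -0.6 × (4/9) × 13000 = -3467 cm⁻¹.
OSPE = CFSE(oct) − CFSE(tet) = -5200 − (-3467) = -1733 cm⁻¹.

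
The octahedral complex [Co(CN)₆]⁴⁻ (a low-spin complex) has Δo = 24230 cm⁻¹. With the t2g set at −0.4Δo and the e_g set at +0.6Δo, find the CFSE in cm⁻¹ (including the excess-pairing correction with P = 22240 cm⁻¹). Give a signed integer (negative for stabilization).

Each CN⁻ contributes -1; 6 × (-1) = -6. With overall charge -4, Co is in the +2 oxidation state.
Co sits in group 9; removing 2 electrons leaves Co²⁺ with 9 − 2 = 7 d electrons.
Electron filling gives t2g^6 e_g^1.
Orbital CFSE = 6(-0.4) + 1(0.6) = -1.8Δo = -1.8 × 24230 = -43614 cm⁻¹.
High-spin d⁷ would be t2g^5 e_g^2 with 2 pairs; low-spin has 3, so 1 excess pair costs +1P = +22240 cm⁻¹.
Overall CFSE = -43614 + 22240 = -21374 cm⁻¹.

-21374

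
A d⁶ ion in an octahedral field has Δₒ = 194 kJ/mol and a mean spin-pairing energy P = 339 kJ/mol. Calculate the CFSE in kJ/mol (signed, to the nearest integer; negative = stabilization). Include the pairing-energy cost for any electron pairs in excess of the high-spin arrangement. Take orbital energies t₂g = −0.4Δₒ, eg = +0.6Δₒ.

Here Δₒ < P (194 < 339), so the high-spin state is favoured.
Filling d⁶ accordingly: t₂g⁴ eg².
Orbital CFSE = -0.4Δₒ = -0.4 × 194 = -78 kJ/mol.
High-spin has no excess pairs, so no pairing correction applies.

-78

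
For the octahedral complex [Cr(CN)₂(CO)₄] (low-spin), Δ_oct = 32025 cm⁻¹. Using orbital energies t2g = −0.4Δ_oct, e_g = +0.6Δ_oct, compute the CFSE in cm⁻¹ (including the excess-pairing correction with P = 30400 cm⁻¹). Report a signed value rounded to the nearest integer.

-20840

Ligand charges: 2×(-1) from CN⁻ and 4×(+0) from CO sum to -2; with overall charge +0, Cr is +2.
Group 6 minus oxidation state +2 gives a d⁴ configuration for Cr²⁺.
Configuration: t2g^4 e_g^0.
Orbital CFSE = 4(-0.4) + 0(0.6) = -1.6Δ_oct = -1.6 × 32025 = -51240 cm⁻¹.
Relative to high-spin t2g^3 e_g^1 (0 paired), the low-spin configuration has 1 additional pair, contributing +1 × 30400 = +30400 cm⁻¹.
Combining: -51240 + 30400 = -20840 cm⁻¹.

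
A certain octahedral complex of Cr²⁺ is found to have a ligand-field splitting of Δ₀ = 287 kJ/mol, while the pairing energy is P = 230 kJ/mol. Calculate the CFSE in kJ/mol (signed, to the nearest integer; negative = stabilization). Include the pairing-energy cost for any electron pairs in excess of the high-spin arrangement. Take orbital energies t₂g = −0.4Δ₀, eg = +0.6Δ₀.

Group 6 minus oxidation state +2 gives a d⁴ configuration for Cr²⁺.
Here Δ₀ > P (287 > 230), so the low-spin state is favoured.
Configuration: t₂g⁴ eg⁰.
Orbital CFSE = -1.6Δ₀ = -1.6 × 287 = -459 kJ/mol.
Excess pairs vs high-spin: 1 − 0 = 1; pairing cost = +230 kJ/mol.
Net CFSE = -459 + 230 = -229 kJ/mol.

-229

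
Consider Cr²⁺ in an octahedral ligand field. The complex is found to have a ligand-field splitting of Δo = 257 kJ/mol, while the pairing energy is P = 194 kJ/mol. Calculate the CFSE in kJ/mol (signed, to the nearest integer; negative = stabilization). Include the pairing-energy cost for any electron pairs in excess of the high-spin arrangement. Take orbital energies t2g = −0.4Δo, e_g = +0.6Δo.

-217

Cr is in group 6, so Cr²⁺ is d⁴ (6 − 2 = 4).
Δo > P, so pairing is preferred: the ground state is low-spin.
Filling d⁴ accordingly: t2g^4 e_g^0.
Orbital CFSE = -1.6Δo = -1.6 × 257 = -411 kJ/mol.
Excess pairs vs high-spin: 1 − 0 = 1; pairing cost = +194 kJ/mol.
Net CFSE = -411 + 194 = -217 kJ/mol.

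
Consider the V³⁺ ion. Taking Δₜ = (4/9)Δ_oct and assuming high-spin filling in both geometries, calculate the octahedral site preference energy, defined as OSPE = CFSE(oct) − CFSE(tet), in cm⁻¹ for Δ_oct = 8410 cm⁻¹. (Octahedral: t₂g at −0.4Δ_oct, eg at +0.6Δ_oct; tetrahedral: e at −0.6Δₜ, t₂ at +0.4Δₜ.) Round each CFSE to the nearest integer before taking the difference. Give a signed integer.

V sits in group 5; removing 3 electrons leaves V³⁺ with 5 − 3 = 2 d electrons.
Octahedral (high-spin): t2g^2 e_g^0, CFSE = 2(−0.4) + 0(+0.6) = -0.8Δ_oct = -0.8 × 8410 = -6728 cm⁻¹.
In a tetrahedral site the filling is e^2 t2^0: CFSE(tet) = -1.2Δₜ = -1.2 × (4/9)(8410) = -4485 cm⁻¹.
OSPE = CFSE(oct) − CFSE(tet) = -6728 − (-4485) = -2243 cm⁻¹.

-2243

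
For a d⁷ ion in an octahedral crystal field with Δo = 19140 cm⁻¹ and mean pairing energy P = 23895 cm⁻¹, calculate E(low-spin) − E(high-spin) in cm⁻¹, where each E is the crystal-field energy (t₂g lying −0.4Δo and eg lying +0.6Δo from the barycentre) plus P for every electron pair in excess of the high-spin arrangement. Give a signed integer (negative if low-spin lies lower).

High-spin: t₂g⁵ eg², CFSE = -0.8Δo = -15312 cm⁻¹.
For low-spin the configuration is t₂g⁶ eg¹: orbital energy -1.8 × 19140 = -34452 cm⁻¹, and 1 additional pair relative to high-spin adds 23895 cm⁻¹, giving -10557 cm⁻¹.
The difference is -10557 − (-15312) = 4755 cm⁻¹, so high-spin lies lower.

4755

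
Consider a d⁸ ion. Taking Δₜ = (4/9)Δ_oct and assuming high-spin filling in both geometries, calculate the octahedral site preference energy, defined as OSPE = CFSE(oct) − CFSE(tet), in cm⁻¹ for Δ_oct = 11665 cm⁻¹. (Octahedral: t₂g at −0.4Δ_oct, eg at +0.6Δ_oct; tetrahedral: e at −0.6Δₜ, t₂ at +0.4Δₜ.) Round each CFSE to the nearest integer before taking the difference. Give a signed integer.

-9850

Octahedral (high-spin): t₂g⁶ eg², CFSE = 6(−0.4) + 2(+0.6) = -1.2Δ_oct = -1.2 × 11665 = -13998 cm⁻¹.
Tetrahedral: e⁴ t₂⁴, CFSE = 4(−0.6) + 4(+0.4) = -0.8Δₜ = -0.8 × (4/9) × 11665 = -4148 cm⁻¹.
OSPE = -13998 − (-4148) = -9850 cm⁻¹.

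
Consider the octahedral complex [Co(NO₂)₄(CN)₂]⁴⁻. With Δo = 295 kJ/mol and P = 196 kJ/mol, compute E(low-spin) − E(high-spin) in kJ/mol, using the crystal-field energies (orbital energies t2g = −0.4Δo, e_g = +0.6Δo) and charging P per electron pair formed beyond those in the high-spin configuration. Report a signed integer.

-99

Ligand charges: 4×(-1) from NO₂⁻ and 2×(-1) from CN⁻ sum to -6; with overall charge -4, Co is +2.
Co sits in group 9; removing 2 electrons leaves Co²⁺ with 9 − 2 = 7 d electrons.
In the high-spin limit (t2g^5 e_g^2) the orbital term is -0.8Δo = -236 kJ/mol, with no excess pairing.
For low-spin the configuration is t2g^6 e_g^1: orbital energy -1.8 × 295 = -531 kJ/mol, and 1 additional pair relative to high-spin adds 196 kJ/mol, giving -335 kJ/mol.
E(LS) − E(HS) = -335 − (-236) = -99 kJ/mol.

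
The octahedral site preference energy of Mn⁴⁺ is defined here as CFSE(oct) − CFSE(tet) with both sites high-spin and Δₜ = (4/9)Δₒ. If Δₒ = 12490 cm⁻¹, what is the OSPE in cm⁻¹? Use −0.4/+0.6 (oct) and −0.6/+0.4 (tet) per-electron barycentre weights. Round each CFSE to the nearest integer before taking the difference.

-10547

Mn sits in group 7; removing 4 electrons leaves Mn⁴⁺ with 7 − 4 = 3 d electrons.
Octahedral (high-spin): t₂g³ eg⁰, CFSE = 3(−0.4) + 0(+0.6) = -1.2Δₒ = -1.2 × 12490 = -14988 cm⁻¹.
In a tetrahedral site the filling is e² t₂¹: CFSE(tet) = -0.8Δₜ = -0.8 × (4/9)(12490) = -4441 cm⁻¹.
Subtracting, OSPE = -14988 − (-4441) = -10547 cm⁻¹.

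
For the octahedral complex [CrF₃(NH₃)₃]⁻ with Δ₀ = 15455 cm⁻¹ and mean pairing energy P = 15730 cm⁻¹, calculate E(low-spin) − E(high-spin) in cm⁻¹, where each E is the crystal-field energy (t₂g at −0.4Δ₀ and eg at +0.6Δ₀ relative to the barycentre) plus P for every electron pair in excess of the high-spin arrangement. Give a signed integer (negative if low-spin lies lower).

Ligand charges: 3×(-1) from F⁻ and 3×(+0) from NH₃ sum to -3; with overall charge -1, Cr is +2.
Cr sits in group 6; removing 2 electrons leaves Cr²⁺ with 6 − 2 = 4 d electrons.
High-spin d⁴ fills as t₂g³ eg¹ with CFSE 3(−0.4) + 1(+0.6) = -0.6Δ₀ = -9273 cm⁻¹.
Low-spin: t₂g⁴ eg⁰, orbital CFSE = -1.6Δ₀ = -24728 cm⁻¹; plus 1 excess pair × P = +15730 cm⁻¹; total -8998 cm⁻¹.
E(LS) − E(HS) = -8998 − (-9273) = 275 cm⁻¹.

275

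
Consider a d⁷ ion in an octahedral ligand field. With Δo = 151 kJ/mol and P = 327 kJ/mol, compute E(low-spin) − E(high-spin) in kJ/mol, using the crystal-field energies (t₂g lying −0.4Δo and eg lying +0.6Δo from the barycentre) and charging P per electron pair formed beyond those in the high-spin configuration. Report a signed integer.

176

High-spin d⁷ fills as t₂g⁵ eg² with CFSE 5(−0.4) + 2(+0.6) = -0.8Δo = -121 kJ/mol.
For low-spin the configuration is t₂g⁶ eg¹: orbital energy -1.8 × 151 = -272 kJ/mol, and 1 additional pair relative to high-spin adds 327 kJ/mol, giving 55 kJ/mol.
Thus E(LS) − E(HS) = 176 kJ/mol.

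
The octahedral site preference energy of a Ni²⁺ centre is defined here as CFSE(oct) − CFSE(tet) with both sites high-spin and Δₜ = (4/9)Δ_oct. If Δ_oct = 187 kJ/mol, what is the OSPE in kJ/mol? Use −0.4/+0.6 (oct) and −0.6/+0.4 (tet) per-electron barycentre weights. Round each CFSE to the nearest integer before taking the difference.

-158

Ni is in group 10, so Ni²⁺ is d⁸ (10 − 2 = 8).
Octahedral (high-spin): t2g^6 e_g^2, CFSE = 6(−0.4) + 2(+0.6) = -1.2Δ_oct = -1.2 × 187 = -224 kJ/mol.
Tetrahedral: e^4 t2^4, CFSE = 4(−0.6) + 4(+0.4) = -0.8Δₜ = -0.8 × (4/9) × 187 = -66 kJ/mol.
OSPE = CFSE(oct) − CFSE(tet) = -224 − (-66) = -158 kJ/mol.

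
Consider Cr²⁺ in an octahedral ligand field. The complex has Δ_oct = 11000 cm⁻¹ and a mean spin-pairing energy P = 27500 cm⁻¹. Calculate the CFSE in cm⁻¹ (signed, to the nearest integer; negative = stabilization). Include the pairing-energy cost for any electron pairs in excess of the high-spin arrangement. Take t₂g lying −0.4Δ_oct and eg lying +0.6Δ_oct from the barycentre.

-6600

Cr²⁺: group 6, so d-count = 6 − 2 = 4.
With Δ_oct < P the complex is high-spin.
Filling d⁴ accordingly: t₂g³ eg¹.
Orbital CFSE = -0.6Δ_oct = -0.6 × 11000 = -6600 cm⁻¹.
High-spin has no excess pairs, so no pairing correction applies.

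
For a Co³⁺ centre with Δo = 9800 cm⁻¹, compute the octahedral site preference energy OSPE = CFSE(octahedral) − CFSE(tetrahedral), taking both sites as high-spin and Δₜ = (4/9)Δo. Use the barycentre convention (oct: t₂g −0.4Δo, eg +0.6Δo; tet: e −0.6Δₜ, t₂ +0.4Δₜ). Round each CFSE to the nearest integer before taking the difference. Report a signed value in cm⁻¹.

-1307

Co sits in group 9; removing 3 electrons leaves Co³⁺ with 9 − 3 = 6 d electrons.
Octahedral (high-spin): t₂g⁴ eg², CFSE = 4(−0.4) + 2(+0.6) = -0.4Δo = -0.4 × 9800 = -3920 cm⁻¹.
In a tetrahedral site the filling is e³ t₂³: CFSE(tet) = -0.6Δₜ = -0.6 × (4/9)(9800) = -2613 cm⁻¹.
OSPE = -3920 − (-2613) = -1307 cm⁻¹.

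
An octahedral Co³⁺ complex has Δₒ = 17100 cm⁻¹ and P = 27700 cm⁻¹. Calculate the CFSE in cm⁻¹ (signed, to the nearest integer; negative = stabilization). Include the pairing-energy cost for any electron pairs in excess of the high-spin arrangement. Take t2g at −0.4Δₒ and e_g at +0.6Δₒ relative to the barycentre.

Co³⁺: group 9, so d-count = 9 − 3 = 6.
Here Δₒ < P (17100 < 27700), so the high-spin state is favoured.
Filling d⁶ accordingly: t2g^4 e_g^2.
Orbital CFSE = -0.4Δₒ = -0.4 × 17100 = -6840 cm⁻¹.
High-spin has no excess pairs, so no pairing correction applies.

-6840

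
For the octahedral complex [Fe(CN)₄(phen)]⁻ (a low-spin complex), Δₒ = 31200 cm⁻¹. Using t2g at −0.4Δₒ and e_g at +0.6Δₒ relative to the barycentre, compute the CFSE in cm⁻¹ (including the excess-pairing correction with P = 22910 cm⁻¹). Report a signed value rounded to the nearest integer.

Ligand charges: 4×(-1) from CN⁻ and 1×(+0) from phen sum to -4; with overall charge -1, Fe is +3.
Fe sits in group 8; removing 3 electrons leaves Fe³⁺ with 8 − 3 = 5 d electrons.
Configuration: t2g^5 e_g^0.
Orbital CFSE = 5(-0.4) + 0(0.6) = -2.0Δₒ = -2.0 × 31200 = -62400 cm⁻¹.
Pairing penalty: 2 pairs vs 0 in the high-spin reference → 2 extra × P = 45820 cm⁻¹.
Net CFSE = -62400 + 45820 = -16580 cm⁻¹.

-16580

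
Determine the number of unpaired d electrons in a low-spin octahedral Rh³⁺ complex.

0

Rh³⁺: group 9, so d-count = 9 − 3 = 6.
Configuration: t2g^6 e_g^0, giving 0 unpaired electrons.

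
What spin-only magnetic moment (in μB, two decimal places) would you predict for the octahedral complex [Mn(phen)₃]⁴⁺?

3.87 μB

phen is neutral, so the +4 overall charge sits on Mn: oxidation state +4.
Group 7 minus oxidation state +4 gives a d³ configuration for Mn⁴⁺.
For octahedral d³ the high- and low-spin configurations coincide.
Configuration: t₂g³ eg⁰ → 3 unpaired electrons.
μ(spin-only) = √[3(3+2)] = √15 ≈ 3.87 μB.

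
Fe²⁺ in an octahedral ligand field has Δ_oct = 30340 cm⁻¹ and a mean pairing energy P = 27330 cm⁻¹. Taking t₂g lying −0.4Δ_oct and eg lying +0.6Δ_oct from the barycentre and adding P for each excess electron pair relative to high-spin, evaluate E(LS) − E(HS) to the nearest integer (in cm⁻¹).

-6020

Fe²⁺: group 8, so d-count = 8 − 2 = 6.
High-spin: t₂g⁴ eg², CFSE = -0.4Δ_oct = -12136 cm⁻¹.
Low-spin t₂g⁶ eg⁰ gives -2.4Δ_oct = -72816 cm⁻¹, but forming 2 extra pairs costs 2P = 54660 cm⁻¹, so E(LS) = -72816 + 54660 = -18156 cm⁻¹.
The difference is -18156 − (-12136) = -6020 cm⁻¹, so low-spin lies lower.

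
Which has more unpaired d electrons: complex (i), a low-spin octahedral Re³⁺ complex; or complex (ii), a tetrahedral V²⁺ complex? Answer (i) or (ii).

(i): Re³⁺: group 7, so d-count = 7 − 3 = 4; t₂g⁴ eg⁰ → 2 unpaired.
(ii): V sits in group 5; removing 2 electrons leaves V²⁺ with 5 − 2 = 3 d electrons; With tetrahedral geometry the complex is necessarily high-spin; e² t₂¹ → 3 unpaired.
So (ii) has more unpaired electrons.

(ii)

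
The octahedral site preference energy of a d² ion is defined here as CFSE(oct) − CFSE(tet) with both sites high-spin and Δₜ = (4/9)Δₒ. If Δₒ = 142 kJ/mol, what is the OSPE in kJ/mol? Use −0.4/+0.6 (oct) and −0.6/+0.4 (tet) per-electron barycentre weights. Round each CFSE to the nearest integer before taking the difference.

-38

Octahedral (high-spin): t2g^2 e_g^0, CFSE = 2(−0.4) + 0(+0.6) = -0.8Δₒ = -0.8 × 142 = -114 kJ/mol.
Tetrahedral: e^2 t2^0, CFSE = 2(−0.6) + 0(+0.4) = -1.2Δₜ = -1.2 × (4/9) × 142 = -76 kJ/mol.
Subtracting, OSPE = -114 − (-76) = -38 kJ/mol.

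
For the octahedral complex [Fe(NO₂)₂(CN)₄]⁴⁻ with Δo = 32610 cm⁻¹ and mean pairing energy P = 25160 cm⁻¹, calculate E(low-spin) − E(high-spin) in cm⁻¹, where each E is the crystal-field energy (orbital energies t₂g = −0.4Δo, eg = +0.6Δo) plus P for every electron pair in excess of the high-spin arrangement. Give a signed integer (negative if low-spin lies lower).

-14900

Ligand charges: 2×(-1) from NO₂⁻ and 4×(-1) from CN⁻ sum to -6; with overall charge -4, Fe is +2.
Fe sits in group 8; removing 2 electrons leaves Fe²⁺ with 8 − 2 = 6 d electrons.
High-spin: t₂g⁴ eg², CFSE = -0.4Δo = -13044 cm⁻¹.
Low-spin t₂g⁶ eg⁰ gives -2.4Δo = -78264 cm⁻¹, but forming 2 extra pairs costs 2P = 50320 cm⁻¹, so E(LS) = -78264 + 50320 = -27944 cm⁻¹.
E(LS) − E(HS) = -27944 − (-13044) = -14900 cm⁻¹.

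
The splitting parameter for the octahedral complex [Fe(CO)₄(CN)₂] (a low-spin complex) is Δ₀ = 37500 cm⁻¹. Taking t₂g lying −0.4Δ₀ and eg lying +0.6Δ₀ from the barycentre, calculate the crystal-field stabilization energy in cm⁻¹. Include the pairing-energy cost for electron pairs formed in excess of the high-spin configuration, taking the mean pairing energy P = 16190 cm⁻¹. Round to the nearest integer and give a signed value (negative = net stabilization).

Ligand charges: 4×(+0) from CO and 2×(-1) from CN⁻ sum to -2; with overall charge +0, Fe is +2.
Fe sits in group 8; removing 2 electrons leaves Fe²⁺ with 8 − 2 = 6 d electrons.
Electron filling gives t₂g⁶ eg⁰.
The orbital stabilization is -2.4Δ₀ = -2.4 × 37500 = -90000 cm⁻¹.
High-spin d⁶ would be t₂g⁴ eg² with 1 pair; low-spin has 3, so 2 excess pairs cost +2P = +32380 cm⁻¹.
Net CFSE = -90000 + 32380 = -57620 cm⁻¹.

-57620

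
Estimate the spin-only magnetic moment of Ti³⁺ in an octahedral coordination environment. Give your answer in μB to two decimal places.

Ti³⁺: group 4, so d-count = 4 − 3 = 1.
Configuration: t₂g¹ eg⁰ → 1 unpaired electron.
μ(spin-only) = √[1(1+2)] = √3 ≈ 1.73 μB.

1.73 μB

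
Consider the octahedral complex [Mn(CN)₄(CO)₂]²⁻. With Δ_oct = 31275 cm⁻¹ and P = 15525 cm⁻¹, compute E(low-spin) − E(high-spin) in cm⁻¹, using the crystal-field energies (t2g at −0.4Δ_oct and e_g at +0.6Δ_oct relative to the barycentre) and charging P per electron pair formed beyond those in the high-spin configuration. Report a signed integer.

-31500

Ligand charges: 4×(-1) from CN⁻ and 2×(+0) from CO sum to -4; with overall charge -2, Mn is +2.
Mn sits in group 7; removing 2 electrons leaves Mn²⁺ with 7 − 2 = 5 d electrons.
High-spin: t2g^3 e_g^2, CFSE = 0.0Δ_oct = 0 cm⁻¹.
For low-spin the configuration is t2g^5 e_g^0: orbital energy -2.0 × 31275 = -62550 cm⁻¹, and 2 additional pairs relative to high-spin add 31050 cm⁻¹, giving -31500 cm⁻¹.
Thus E(LS) − E(HS) = -31500 cm⁻¹.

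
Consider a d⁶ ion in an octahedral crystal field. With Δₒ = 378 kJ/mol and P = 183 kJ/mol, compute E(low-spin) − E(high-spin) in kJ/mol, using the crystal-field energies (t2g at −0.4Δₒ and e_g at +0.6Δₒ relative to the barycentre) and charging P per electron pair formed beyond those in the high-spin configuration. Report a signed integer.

High-spin: t2g^4 e_g^2, CFSE = -0.4Δₒ = -151 kJ/mol.
Low-spin: t2g^6 e_g^0, orbital CFSE = -2.4Δₒ = -907 kJ/mol; plus 2 excess pairs × P = +366 kJ/mol; total -541 kJ/mol.
Thus E(LS) − E(HS) = -390 kJ/mol.

-390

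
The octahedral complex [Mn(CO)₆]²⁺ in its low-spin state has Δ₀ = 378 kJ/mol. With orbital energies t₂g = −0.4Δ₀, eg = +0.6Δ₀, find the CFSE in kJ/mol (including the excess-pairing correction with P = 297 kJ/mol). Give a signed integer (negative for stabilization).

-162

CO is neutral, so the +2 overall charge sits on Mn: oxidation state +2.
Group 7 minus oxidation state +2 gives a d⁵ configuration for Mn²⁺.
The d⁵ electrons fill as t₂g⁵ eg⁰.
CFSE(orbital) = 5×(-0.4Δ₀) + 0×(0.6Δ₀) = -2.0Δ₀; with Δ₀ = 378 kJ/mol that is -756 kJ/mol.
High-spin d⁵ would be t₂g³ eg² with 0 pairs; low-spin has 2, so 2 excess pairs cost +2P = +594 kJ/mol.
Combining: -756 + 594 = -162 kJ/mol.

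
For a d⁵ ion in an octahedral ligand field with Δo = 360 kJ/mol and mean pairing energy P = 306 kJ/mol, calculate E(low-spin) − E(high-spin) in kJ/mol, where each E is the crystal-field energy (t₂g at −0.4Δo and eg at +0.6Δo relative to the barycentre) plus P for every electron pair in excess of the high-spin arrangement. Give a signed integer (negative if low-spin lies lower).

-108

In the high-spin limit (t₂g³ eg²) the orbital term is 0.0Δo = 0 kJ/mol, with no excess pairing.
Low-spin t₂g⁵ eg⁰ gives -2.0Δo = -720 kJ/mol, but forming 2 extra pairs costs 2P = 612 kJ/mol, so E(LS) = -720 + 612 = -108 kJ/mol.
Thus E(LS) − E(HS) = -108 kJ/mol.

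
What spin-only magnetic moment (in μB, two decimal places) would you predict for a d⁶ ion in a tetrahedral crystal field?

Tetrahedral fields are weak (Δₜ ≈ 4/9 Δₒ), so electrons fill high-spin.
Configuration: e^3 t2^3 → 4 unpaired electrons.
μ(spin-only) = √[4(4+2)] = √24 ≈ 4.90 μB.

4.90 μB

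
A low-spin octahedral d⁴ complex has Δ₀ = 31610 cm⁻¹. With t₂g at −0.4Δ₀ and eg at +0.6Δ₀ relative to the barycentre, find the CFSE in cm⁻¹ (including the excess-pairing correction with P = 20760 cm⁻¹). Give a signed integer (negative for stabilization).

The d⁴ electrons fill as t₂g⁴ eg⁰.
Orbital CFSE = 4(-0.4) + 0(0.6) = -1.6Δ₀ = -1.6 × 31610 = -50576 cm⁻¹.
Relative to high-spin t₂g³ eg¹ (0 paired), the low-spin configuration has 1 additional pair, contributing +1 × 20760 = +20760 cm⁻¹.
Combining: -50576 + 20760 = -29816 cm⁻¹.

-29816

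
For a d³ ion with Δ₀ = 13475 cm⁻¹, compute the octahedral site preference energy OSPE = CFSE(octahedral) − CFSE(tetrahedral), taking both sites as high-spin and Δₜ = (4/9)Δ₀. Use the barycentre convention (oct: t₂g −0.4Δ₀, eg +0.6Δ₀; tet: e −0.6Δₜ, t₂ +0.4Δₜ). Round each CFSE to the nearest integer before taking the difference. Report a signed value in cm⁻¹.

-11379

In an octahedral site d³ (HS) is t₂g³ eg⁰, giving CFSE(oct) = -1.2Δ₀ = -16170 cm⁻¹.
Tetrahedral e² t₂¹ gives -0.8Δₜ = -0.8 × (4/9) × 13475 = -4791 cm⁻¹.
Subtracting, OSPE = -16170 − (-4791) = -11379 cm⁻¹.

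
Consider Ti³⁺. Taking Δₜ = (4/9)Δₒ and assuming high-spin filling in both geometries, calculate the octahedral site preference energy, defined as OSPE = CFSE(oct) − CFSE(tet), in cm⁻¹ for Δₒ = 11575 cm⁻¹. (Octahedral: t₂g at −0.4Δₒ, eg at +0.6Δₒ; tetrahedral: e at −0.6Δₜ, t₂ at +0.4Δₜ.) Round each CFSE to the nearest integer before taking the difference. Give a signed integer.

-1543

Ti³⁺: group 4, so d-count = 4 − 3 = 1.
Octahedral high-spin t2g^1 e_g^0: CFSE = -0.4 × 11575 = -4630 cm⁻¹.
Tetrahedral e^1 t2^0 gives -0.6Δₜ = -0.6 × (4/9) × 11575 = -3087 cm⁻¹.
OSPE = CFSE(oct) − CFSE(tet) = -4630 − (-3087) = -1543 cm⁻¹.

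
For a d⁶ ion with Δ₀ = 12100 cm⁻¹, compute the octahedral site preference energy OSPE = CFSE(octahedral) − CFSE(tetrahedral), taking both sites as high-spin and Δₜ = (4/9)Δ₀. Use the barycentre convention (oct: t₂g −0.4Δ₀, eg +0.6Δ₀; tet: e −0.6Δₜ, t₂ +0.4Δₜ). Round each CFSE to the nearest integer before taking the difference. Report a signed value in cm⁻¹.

Octahedral (high-spin): t₂g⁴ eg², CFSE = 4(−0.4) + 2(+0.6) = -0.4Δ₀ = -0.4 × 12100 = -4840 cm⁻¹.
Tetrahedral: e³ t₂³, CFSE = 3(−0.6) + 3(+0.4) = -0.6Δₜ = -0.6 × (4/9) × 12100 = -3227 cm⁻¹.
OSPE = -4840 − (-3227) = -1613 cm⁻¹.

-1613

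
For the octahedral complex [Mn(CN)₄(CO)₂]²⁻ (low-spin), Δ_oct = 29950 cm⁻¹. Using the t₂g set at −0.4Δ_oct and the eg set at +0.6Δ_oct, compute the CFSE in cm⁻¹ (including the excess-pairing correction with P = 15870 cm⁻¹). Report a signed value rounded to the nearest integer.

-28160

Ligand charges: 4×(-1) from CN⁻ and 2×(+0) from CO sum to -4; with overall charge -2, Mn is +2.
Group 7 minus oxidation state +2 gives a d⁵ configuration for Mn²⁺.
Electron filling gives t₂g⁵ eg⁰.
CFSE(orbital) = 5×(-0.4Δ_oct) + 0×(0.6Δ_oct) = -2.0Δ_oct; with Δ_oct = 29950 cm⁻¹ that is -59900 cm⁻¹.
High-spin d⁵ would be t₂g³ eg² with 0 pairs; low-spin has 2, so 2 excess pairs cost +2P = +31740 cm⁻¹.
Combining: -59900 + 31740 = -28160 cm⁻¹.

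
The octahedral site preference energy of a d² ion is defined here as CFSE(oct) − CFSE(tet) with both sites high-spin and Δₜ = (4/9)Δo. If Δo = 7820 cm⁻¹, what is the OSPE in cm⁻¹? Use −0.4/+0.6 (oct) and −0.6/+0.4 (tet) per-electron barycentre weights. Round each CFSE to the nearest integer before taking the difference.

Octahedral (high-spin): t₂g² eg⁰, CFSE = 2(−0.4) + 0(+0.6) = -0.8Δo = -0.8 × 7820 = -6256 cm⁻¹.
In a tetrahedral site the filling is e² t₂⁰: CFSE(tet) = -1.2Δₜ = -1.2 × (4/9)(7820) = -4171 cm⁻¹.
OSPE = -6256 − (-4171) = -2085 cm⁻¹.

-2085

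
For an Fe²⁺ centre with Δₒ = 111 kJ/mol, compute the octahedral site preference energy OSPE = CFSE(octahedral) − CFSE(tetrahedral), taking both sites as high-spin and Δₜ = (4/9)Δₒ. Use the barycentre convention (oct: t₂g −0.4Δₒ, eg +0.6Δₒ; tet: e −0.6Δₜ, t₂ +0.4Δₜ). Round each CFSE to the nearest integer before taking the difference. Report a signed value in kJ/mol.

-14

Fe sits in group 8; removing 2 electrons leaves Fe²⁺ with 8 − 2 = 6 d electrons.
Octahedral high-spin t2g^4 e_g^2: CFSE = -0.4 × 111 = -44 kJ/mol.
Tetrahedral: e^3 t2^3, CFSE = 3(−0.6) + 3(+0.4) = -0.6Δₜ = -0.6 × (4/9) × 111 = -30 kJ/mol.
Subtracting, OSPE = -44 − (-30) = -14 kJ/mol.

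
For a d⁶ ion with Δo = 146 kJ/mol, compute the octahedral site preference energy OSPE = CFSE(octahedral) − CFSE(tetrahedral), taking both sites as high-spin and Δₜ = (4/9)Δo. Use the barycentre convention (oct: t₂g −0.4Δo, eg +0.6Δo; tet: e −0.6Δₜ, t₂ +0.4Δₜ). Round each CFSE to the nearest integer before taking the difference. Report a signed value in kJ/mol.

-19

Octahedral high-spin t₂g⁴ eg²: CFSE = -0.4 × 146 = -58 kJ/mol.
Tetrahedral: e³ t₂³, CFSE = 3(−0.6) + 3(+0.4) = -0.6Δₜ = -0.6 × (4/9) × 146 = -39 kJ/mol.
OSPE = -58 − (-39) = -19 kJ/mol.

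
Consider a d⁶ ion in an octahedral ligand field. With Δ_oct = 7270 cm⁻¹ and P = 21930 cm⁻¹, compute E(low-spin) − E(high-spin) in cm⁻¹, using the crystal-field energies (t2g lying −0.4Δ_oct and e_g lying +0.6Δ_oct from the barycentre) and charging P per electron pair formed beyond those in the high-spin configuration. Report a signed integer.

High-spin: t2g^4 e_g^2, CFSE = -0.4Δ_oct = -2908 cm⁻¹.
For low-spin the configuration is t2g^6 e_g^0: orbital energy -2.4 × 7270 = -17448 cm⁻¹, and 2 additional pairs relative to high-spin add 43860 cm⁻¹, giving 26412 cm⁻¹.
The difference is 26412 − (-2908) = 29320 cm⁻¹, so high-spin lies lower.

29320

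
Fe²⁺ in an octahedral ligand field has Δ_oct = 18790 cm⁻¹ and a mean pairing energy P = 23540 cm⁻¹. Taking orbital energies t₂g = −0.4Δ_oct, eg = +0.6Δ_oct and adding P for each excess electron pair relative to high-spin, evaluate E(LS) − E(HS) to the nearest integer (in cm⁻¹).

9500

Group 8 minus oxidation state +2 gives a d⁶ configuration for Fe²⁺.
In the high-spin limit (t₂g⁴ eg²) the orbital term is -0.4Δ_oct = -7516 cm⁻¹, with no excess pairing.
Low-spin t₂g⁶ eg⁰ gives -2.4Δ_oct = -45096 cm⁻¹, but forming 2 extra pairs costs 2P = 47080 cm⁻¹, so E(LS) = -45096 + 47080 = 1984 cm⁻¹.
The difference is 1984 − (-7516) = 9500 cm⁻¹, so high-spin lies lower.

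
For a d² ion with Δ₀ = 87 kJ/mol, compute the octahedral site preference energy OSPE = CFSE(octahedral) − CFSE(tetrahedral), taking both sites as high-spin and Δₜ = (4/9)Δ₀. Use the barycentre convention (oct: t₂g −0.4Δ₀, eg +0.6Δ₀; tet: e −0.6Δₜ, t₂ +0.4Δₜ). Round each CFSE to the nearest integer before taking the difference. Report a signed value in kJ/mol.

-24

In an octahedral site d² (HS) is t2g^2 e_g^0, giving CFSE(oct) = -0.8Δ₀ = -70 kJ/mol.
In a tetrahedral site the filling is e^2 t2^0: CFSE(tet) = -1.2Δₜ = -1.2 × (4/9)(87) = -46 kJ/mol.
OSPE = -70 − (-46) = -24 kJ/mol.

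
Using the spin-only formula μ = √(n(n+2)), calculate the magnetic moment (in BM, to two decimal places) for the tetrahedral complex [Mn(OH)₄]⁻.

4.90 BM

Each OH⁻ contributes -1; 4 × (-1) = -4. With overall charge -1, Mn is in the +3 oxidation state.
Mn sits in group 7; removing 3 electrons leaves Mn³⁺ with 7 − 3 = 4 d electrons.
Tetrahedral splitting is small, so the complex is high-spin.
Configuration: e^2 t2^2 → 4 unpaired electrons.
μ(spin-only) = √[4(4+2)] = √24 ≈ 4.90 BM.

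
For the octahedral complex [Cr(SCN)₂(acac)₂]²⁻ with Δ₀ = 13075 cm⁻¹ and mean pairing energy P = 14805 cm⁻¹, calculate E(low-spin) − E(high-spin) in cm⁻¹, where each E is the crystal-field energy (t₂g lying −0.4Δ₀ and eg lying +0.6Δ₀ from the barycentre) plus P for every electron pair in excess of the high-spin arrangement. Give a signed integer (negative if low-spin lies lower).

1730

Ligand charges: 2×(-1) from SCN⁻ and 2×(-1) from acac⁻ sum to -4; with overall charge -2, Cr is +2.
Cr²⁺: group 6, so d-count = 6 − 2 = 4.
In the high-spin limit (t₂g³ eg¹) the orbital term is -0.6Δ₀ = -7845 cm⁻¹, with no excess pairing.
Low-spin t₂g⁴ eg⁰ gives -1.6Δ₀ = -20920 cm⁻¹, but forming 1 extra pair costs 1P = 14805 cm⁻¹, so E(LS) = -20920 + 14805 = -6115 cm⁻¹.
Thus E(LS) − E(HS) = 1730 cm⁻¹.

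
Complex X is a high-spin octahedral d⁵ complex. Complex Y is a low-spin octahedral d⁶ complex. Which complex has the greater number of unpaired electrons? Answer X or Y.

X: t2g^3 e_g^2 → 5 unpaired.
Y: t2g^6 e_g^0 → 0 unpaired.
So X has more unpaired electrons.

X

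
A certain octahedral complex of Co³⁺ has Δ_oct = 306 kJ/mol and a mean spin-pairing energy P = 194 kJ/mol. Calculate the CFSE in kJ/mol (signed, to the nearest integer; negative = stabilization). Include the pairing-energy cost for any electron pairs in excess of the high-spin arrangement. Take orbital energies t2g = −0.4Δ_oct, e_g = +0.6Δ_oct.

-346

Co sits in group 9; removing 3 electrons leaves Co³⁺ with 9 − 3 = 6 d electrons.
Since Δ_oct = 306 kJ/mol > P = 194 kJ/mol, the complex adopts the low-spin configuration.
Configuration: t2g^6 e_g^0.
Orbital CFSE = -2.4Δ_oct = -2.4 × 306 = -734 kJ/mol.
Excess pairs vs high-spin: 3 − 1 = 2; pairing cost = +388 kJ/mol.
Net CFSE = -734 + 388 = -346 kJ/mol.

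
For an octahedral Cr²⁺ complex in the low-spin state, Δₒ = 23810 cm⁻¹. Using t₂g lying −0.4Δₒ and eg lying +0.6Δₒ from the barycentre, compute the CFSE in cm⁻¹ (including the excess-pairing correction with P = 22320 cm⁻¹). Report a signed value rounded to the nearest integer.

Cr sits in group 6; removing 2 electrons leaves Cr²⁺ with 6 − 2 = 4 d electrons.
Configuration: t₂g⁴ eg⁰.
The orbital stabilization is -1.6Δₒ = -1.6 × 23810 = -38096 cm⁻¹.
Relative to high-spin t₂g³ eg¹ (0 paired), the low-spin configuration has 1 additional pair, contributing +1 × 22320 = +22320 cm⁻¹.
Overall CFSE = -38096 + 22320 = -15776 cm⁻¹.

-15776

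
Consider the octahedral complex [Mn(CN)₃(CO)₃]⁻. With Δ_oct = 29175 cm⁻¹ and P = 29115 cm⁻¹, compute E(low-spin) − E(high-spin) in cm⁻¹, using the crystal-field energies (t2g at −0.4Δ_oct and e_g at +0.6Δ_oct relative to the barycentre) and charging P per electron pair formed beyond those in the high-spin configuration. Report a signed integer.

Ligand charges: 3×(-1) from CN⁻ and 3×(+0) from CO sum to -3; with overall charge -1, Mn is +2.
Group 7 minus oxidation state +2 gives a d⁵ configuration for Mn²⁺.
In the high-spin limit (t2g^3 e_g^2) the orbital term is 0.0Δ_oct = 0 cm⁻¹, with no excess pairing.
Low-spin: t2g^5 e_g^0, orbital CFSE = -2.0Δ_oct = -58350 cm⁻¹; plus 2 excess pairs × P = +58230 cm⁻¹; total -120 cm⁻¹.
The difference is -120 − (0) = -120 cm⁻¹, so low-spin lies lower.

-120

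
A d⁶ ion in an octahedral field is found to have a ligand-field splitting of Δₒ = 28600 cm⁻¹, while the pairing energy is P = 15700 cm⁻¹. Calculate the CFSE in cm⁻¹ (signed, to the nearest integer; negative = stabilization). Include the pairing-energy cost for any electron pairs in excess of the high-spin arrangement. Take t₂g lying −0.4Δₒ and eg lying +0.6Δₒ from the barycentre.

Δₒ > P, so pairing is preferred: the ground state is low-spin.
That gives t₂g⁶ eg⁰.
Orbital CFSE = -2.4Δₒ = -2.4 × 28600 = -68640 cm⁻¹.
Excess pairs vs high-spin: 3 − 1 = 2; pairing cost = +31400 cm⁻¹.
Net CFSE = -68640 + 31400 = -37240 cm⁻¹.

-37240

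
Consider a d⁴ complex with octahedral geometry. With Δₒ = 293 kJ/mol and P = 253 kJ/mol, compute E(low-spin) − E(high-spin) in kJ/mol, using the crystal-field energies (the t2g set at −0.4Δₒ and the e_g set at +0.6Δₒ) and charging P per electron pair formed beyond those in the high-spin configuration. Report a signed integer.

-40

In the high-spin limit (t2g^3 e_g^1) the orbital term is -0.6Δₒ = -176 kJ/mol, with no excess pairing.
Low-spin: t2g^4 e_g^0, orbital CFSE = -1.6Δₒ = -469 kJ/mol; plus 1 excess pair × P = +253 kJ/mol; total -216 kJ/mol.
Thus E(LS) − E(HS) = -40 kJ/mol.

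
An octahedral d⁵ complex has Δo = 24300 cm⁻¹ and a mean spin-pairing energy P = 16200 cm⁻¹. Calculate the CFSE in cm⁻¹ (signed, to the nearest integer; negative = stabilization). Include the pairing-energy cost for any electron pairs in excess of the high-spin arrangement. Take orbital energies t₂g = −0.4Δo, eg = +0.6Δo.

-16200

Here Δo > P (24300 > 16200), so the low-spin state is favoured.
Filling d⁵ accordingly: t₂g⁵ eg⁰.
Orbital CFSE = -2.0Δo = -2.0 × 24300 = -48600 cm⁻¹.
Excess pairs vs high-spin: 2 − 0 = 2; pairing cost = +32400 cm⁻¹.
Net CFSE = -48600 + 32400 = -16200 cm⁻¹.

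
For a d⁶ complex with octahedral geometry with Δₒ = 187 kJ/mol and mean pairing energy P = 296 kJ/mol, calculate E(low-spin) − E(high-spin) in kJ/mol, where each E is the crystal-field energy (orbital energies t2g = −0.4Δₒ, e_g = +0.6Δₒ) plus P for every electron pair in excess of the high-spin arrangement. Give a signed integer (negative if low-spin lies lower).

In the high-spin limit (t2g^4 e_g^2) the orbital term is -0.4Δₒ = -75 kJ/mol, with no excess pairing.
Low-spin: t2g^6 e_g^0, orbital CFSE = -2.4Δₒ = -449 kJ/mol; plus 2 excess pairs × P = +592 kJ/mol; total 143 kJ/mol.
E(LS) − E(HS) = 143 − (-75) = 218 kJ/mol.

218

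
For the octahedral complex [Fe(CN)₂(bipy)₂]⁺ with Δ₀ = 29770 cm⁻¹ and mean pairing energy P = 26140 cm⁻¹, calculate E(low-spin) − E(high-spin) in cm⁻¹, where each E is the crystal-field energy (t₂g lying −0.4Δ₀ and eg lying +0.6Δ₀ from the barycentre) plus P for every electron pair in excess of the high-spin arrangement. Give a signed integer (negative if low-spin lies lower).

Ligand charges: 2×(-1) from CN⁻ and 2×(+0) from bipy sum to -2; with overall charge +1, Fe is +3.
Fe sits in group 8; removing 3 electrons leaves Fe³⁺ with 8 − 3 = 5 d electrons.
High-spin: t₂g³ eg², CFSE = 0.0Δ₀ = 0 cm⁻¹.
For low-spin the configuration is t₂g⁵ eg⁰: orbital energy -2.0 × 29770 = -59540 cm⁻¹, and 2 additional pairs relative to high-spin add 52280 cm⁻¹, giving -7260 cm⁻¹.
Thus E(LS) − E(HS) = -7260 cm⁻¹.

-7260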